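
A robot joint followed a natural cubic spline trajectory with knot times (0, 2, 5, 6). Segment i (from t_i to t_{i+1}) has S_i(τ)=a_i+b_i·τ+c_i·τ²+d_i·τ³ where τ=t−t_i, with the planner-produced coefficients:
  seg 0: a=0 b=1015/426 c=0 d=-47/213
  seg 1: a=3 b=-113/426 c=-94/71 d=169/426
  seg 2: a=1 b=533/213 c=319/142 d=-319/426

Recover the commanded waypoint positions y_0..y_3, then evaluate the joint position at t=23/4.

y_0 = S_0(0) = a_0 = 0
y_1 = S_1(0) = a_1 = 3
y_2 = S_2(0) = a_2 = 1
y_3 = S_2(1) = 5
t_q=23/4 is in segment 2 (τ=3/4); S_2(τ)=34757/9088

y_0=0 y_1=3 y_2=1 y_3=5
S(23/4) = 34757/9088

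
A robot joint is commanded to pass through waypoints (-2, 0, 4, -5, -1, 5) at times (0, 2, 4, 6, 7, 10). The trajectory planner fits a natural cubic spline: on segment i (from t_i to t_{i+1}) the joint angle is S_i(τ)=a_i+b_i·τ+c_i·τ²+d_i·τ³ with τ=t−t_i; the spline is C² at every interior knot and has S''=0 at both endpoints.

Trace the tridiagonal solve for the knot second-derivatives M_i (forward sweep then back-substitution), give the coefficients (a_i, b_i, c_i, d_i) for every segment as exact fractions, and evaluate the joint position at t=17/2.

  seg 0: a=-2 b=47/1282 c=0 d=1235/5128
  seg 1: a=0 b=1876/641 c=3705/2564 d=-4893/5128
  seg 2: a=4 b=-3517/1282 c=-5487/1282 d=4361/2564
  seg 3: a=-5 b=701/1282 c=3798/641 d=-3169/1282
  seg 4: a=-1 b=3193/641 c=-1911/1282 d=637/3846
S(17/2) = 37711/10256

Δ: Δ0=1, Δ1=2, Δ2=-9/2, Δ3=4, Δ4=2
row 1: diag=8, rhs=6; c'=1/4, d'=3/4
row 2: denom=8−2·1/4=15/2; d'=(-39−2·3/4)/(15/2)=-27/5
row 3: denom=6−2·4/15=82/15; d'=(51−2·-27/5)/(82/15)=927/82
row 4: denom=8−1·15/82=641/82; d'=(-12−1·927/82)/(641/82)=-1911/641
back: M4=-1911/641
back: M3=927/82−15/82·-1911/641=7596/641
back: M2=-27/5−4/15·7596/641=-5487/641
back: M1=3/4−1/4·-5487/641=3705/1282
M: M0=0, M1=3705/1282, M2=-5487/641, M3=7596/641, M4=-1911/641, M5=0
seg 0: a=-2, c=M0/2=0, d=(M1−M0)/(6·2)=1235/5128, b=Δ0−h0·(2M0+M1)/6=47/1282
seg 1: a=0, c=M1/2=3705/2564, d=(M2−M1)/(6·2)=-4893/5128, b=Δ1−h1·(2M1+M2)/6=1876/641
seg 2: a=4, c=M2/2=-5487/1282, d=(M3−M2)/(6·2)=4361/2564, b=Δ2−h2·(2M2+M3)/6=-3517/1282
seg 3: a=-5, c=M3/2=3798/641, d=(M4−M3)/(6·1)=-3169/1282, b=Δ3−h3·(2M3+M4)/6=701/1282
seg 4: a=-1, c=M4/2=-1911/1282, d=(M5−M4)/(6·3)=637/3846, b=Δ4−h4·(2M4+M5)/6=3193/641
t_q=17/2 → seg 4, τ=3/2; S=-1+3193/641·τ+-1911/1282·τ²+637/3846·τ³=37711/10256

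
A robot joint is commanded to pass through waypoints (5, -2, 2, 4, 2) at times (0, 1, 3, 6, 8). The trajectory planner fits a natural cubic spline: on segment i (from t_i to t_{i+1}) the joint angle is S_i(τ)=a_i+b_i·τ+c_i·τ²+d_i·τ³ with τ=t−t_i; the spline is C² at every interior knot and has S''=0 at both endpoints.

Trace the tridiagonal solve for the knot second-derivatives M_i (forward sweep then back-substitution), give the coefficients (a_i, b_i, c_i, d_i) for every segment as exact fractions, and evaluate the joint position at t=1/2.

  seg 0: a=5 b=-571/66 c=0 d=109/66
  seg 1: a=-2 b=-122/33 c=109/22 d=-139/132
  seg 2: a=2 b=115/33 c=-15/11 d=14/99
  seg 3: a=4 b=-29/33 c=-1/11 d=1/66
S(1/2) = 155/176

Δ: Δ0=-7, Δ1=2, Δ2=2/3, Δ3=-1
row 1: diag=6, rhs=54; c'=1/3, d'=9
row 2: denom=10−2·1/3=28/3; d'=(-8−2·9)/(28/3)=-39/14
row 3: denom=10−3·9/28=253/28; d'=(-10−3·-39/14)/(253/28)=-2/11
back: M3=-2/11
back: M2=-39/14−9/28·-2/11=-30/11
back: M1=9−1/3·-30/11=109/11
M: M0=0, M1=109/11, M2=-30/11, M3=-2/11, M4=0
seg 0: a=5, c=M0/2=0, d=(M1−M0)/(6·1)=109/66, b=Δ0−h0·(2M0+M1)/6=-571/66
seg 1: a=-2, c=M1/2=109/22, d=(M2−M1)/(6·2)=-139/132, b=Δ1−h1·(2M1+M2)/6=-122/33
seg 2: a=2, c=M2/2=-15/11, d=(M3−M2)/(6·3)=14/99, b=Δ2−h2·(2M2+M3)/6=115/33
seg 3: a=4, c=M3/2=-1/11, d=(M4−M3)/(6·2)=1/66, b=Δ3−h3·(2M3+M4)/6=-29/33
t_q=1/2 → seg 0, τ=1/2; S=5+-571/66·τ+0·τ²+109/66·τ³=155/176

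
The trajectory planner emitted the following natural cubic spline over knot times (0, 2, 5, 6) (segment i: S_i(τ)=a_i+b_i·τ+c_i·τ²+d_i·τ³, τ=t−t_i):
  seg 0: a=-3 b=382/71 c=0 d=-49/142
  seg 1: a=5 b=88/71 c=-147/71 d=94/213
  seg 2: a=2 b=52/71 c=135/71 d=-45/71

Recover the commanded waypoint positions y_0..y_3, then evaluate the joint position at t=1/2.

y_0=-3 y_1=5 y_2=2 y_3=4
S(1/2) = -401/1136

y_0 = S_0(0) = a_0 = -3
y_1 = S_1(0) = a_1 = 5
y_2 = S_2(0) = a_2 = 2
y_3 = S_2(1) = 4
t_q=1/2 is in segment 0 (τ=1/2); S_0(τ)=-401/1136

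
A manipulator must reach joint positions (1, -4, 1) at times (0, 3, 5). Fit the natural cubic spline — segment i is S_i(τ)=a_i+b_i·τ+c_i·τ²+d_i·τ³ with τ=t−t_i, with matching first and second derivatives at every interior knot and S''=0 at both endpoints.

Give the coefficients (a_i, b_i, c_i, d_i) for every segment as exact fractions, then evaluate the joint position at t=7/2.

Δ: Δ0=-5/3, Δ1=5/2
row 1: diag=10, rhs=25; c'=1/5, d'=5/2
back: M1=5/2
M: M0=0, M1=5/2, M2=0
seg 0: a=1, c=M0/2=0, d=(M1−M0)/(6·3)=5/36, b=Δ0−h0·(2M0+M1)/6=-35/12
seg 1: a=-4, c=M1/2=5/4, d=(M2−M1)/(6·2)=-5/24, b=Δ1−h1·(2M1+M2)/6=5/6
t_q=7/2 → seg 1, τ=1/2; S=-4+5/6·τ+5/4·τ²+-5/24·τ³=-211/64

  seg 0: a=1 b=-35/12 c=0 d=5/36
  seg 1: a=-4 b=5/6 c=5/4 d=-5/24
S(7/2) = -211/64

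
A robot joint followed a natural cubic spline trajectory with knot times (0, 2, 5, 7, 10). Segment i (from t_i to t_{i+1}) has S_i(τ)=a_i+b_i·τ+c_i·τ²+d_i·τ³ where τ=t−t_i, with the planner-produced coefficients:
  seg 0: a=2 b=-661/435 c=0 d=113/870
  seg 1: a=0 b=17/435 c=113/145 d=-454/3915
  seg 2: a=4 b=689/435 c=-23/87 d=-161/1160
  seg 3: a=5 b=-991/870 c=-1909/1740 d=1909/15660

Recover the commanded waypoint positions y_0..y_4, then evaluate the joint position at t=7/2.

y_0 = S_0(0) = a_0 = 2
y_1 = S_1(0) = a_1 = 0
y_2 = S_2(0) = a_2 = 4
y_3 = S_3(0) = a_3 = 5
y_4 = S_3(3) = -5
t_q=7/2 is in segment 1 (τ=3/2); S_1(τ)=206/145

y_0=2 y_1=0 y_2=4 y_3=5 y_4=-5
S(7/2) = 206/145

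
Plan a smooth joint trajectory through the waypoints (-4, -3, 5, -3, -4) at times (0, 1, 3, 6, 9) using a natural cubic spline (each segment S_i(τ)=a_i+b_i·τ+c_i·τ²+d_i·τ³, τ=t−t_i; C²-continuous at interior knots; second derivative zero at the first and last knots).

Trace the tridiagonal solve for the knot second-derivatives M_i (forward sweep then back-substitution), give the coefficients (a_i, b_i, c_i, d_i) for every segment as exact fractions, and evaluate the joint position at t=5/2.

Δ: Δ0=1, Δ1=4, Δ2=-8/3, Δ3=-1/3
row 1: diag=6, rhs=18; c'=1/3, d'=3
row 2: denom=10−2·1/3=28/3; d'=(-40−2·3)/(28/3)=-69/14
row 3: denom=12−3·9/28=309/28; d'=(14−3·-69/14)/(309/28)=806/309
back: M3=806/309
back: M2=-69/14−9/28·806/309=-594/103
back: M1=3−1/3·-594/103=507/103
M: M0=0, M1=507/103, M2=-594/103, M3=806/309, M4=0
seg 0: a=-4, c=M0/2=0, d=(M1−M0)/(6·1)=169/206, b=Δ0−h0·(2M0+M1)/6=37/206
seg 1: a=-3, c=M1/2=507/206, d=(M2−M1)/(6·2)=-367/412, b=Δ1−h1·(2M1+M2)/6=272/103
seg 2: a=5, c=M2/2=-297/103, d=(M3−M2)/(6·3)=1294/2781, b=Δ2−h2·(2M2+M3)/6=185/103
seg 3: a=-3, c=M3/2=403/309, d=(M4−M3)/(6·3)=-403/2781, b=Δ3−h3·(2M3+M4)/6=-303/103
t_q=5/2 → seg 1, τ=3/2; S=-3+272/103·τ+507/206·τ²+-367/412·τ³=11511/3296

  seg 0: a=-4 b=37/206 c=0 d=169/206
  seg 1: a=-3 b=272/103 c=507/206 d=-367/412
  seg 2: a=5 b=185/103 c=-297/103 d=1294/2781
  seg 3: a=-3 b=-303/103 c=403/309 d=-403/2781
S(5/2) = 11511/3296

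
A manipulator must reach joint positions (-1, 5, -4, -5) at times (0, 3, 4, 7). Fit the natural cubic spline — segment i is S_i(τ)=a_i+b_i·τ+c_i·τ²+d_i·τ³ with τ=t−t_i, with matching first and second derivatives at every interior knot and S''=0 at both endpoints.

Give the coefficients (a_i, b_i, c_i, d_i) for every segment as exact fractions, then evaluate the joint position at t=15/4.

Δ: Δ0=2, Δ1=-9, Δ2=-1/3
row 1: diag=8, rhs=-66; c'=1/8, d'=-33/4
row 2: denom=8−1·1/8=63/8; d'=(52−1·-33/4)/(63/8)=482/63
back: M2=482/63
back: M1=-33/4−1/8·482/63=-580/63
M: M0=0, M1=-580/63, M2=482/63, M3=0
seg 0: a=-1, c=M0/2=0, d=(M1−M0)/(6·3)=-290/567, b=Δ0−h0·(2M0+M1)/6=416/63
seg 1: a=5, c=M1/2=-290/63, d=(M2−M1)/(6·1)=59/21, b=Δ1−h1·(2M1+M2)/6=-454/63
seg 2: a=-4, c=M2/2=241/63, d=(M3−M2)/(6·3)=-241/567, b=Δ2−h2·(2M2+M3)/6=-503/63
t_q=15/4 → seg 1, τ=3/4; S=5+-454/63·τ+-290/63·τ²+59/21·τ³=-2431/1344

  seg 0: a=-1 b=416/63 c=0 d=-290/567
  seg 1: a=5 b=-454/63 c=-290/63 d=59/21
  seg 2: a=-4 b=-503/63 c=241/63 d=-241/567
S(15/4) = -2431/1344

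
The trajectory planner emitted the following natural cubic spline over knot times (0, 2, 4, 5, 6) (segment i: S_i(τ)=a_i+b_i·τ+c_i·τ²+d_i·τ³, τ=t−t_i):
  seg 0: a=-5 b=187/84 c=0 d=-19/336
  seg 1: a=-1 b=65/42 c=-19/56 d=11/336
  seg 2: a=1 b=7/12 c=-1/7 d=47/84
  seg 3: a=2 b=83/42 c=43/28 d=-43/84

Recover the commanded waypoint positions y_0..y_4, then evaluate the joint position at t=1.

y_0=-5 y_1=-1 y_2=1 y_3=2 y_4=5
S(1) = -317/112

y_0 = S_0(0) = a_0 = -5
y_1 = S_1(0) = a_1 = -1
y_2 = S_2(0) = a_2 = 1
y_3 = S_3(0) = a_3 = 2
y_4 = S_3(1) = 5
t_q=1 is in segment 0 (τ=1); S_0(τ)=-317/112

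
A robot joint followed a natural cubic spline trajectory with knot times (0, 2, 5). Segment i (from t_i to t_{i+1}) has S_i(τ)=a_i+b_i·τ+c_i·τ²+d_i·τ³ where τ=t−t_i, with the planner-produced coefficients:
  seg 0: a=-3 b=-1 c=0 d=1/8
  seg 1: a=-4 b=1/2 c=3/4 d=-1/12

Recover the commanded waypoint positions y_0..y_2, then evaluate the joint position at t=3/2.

y_0 = S_0(0) = a_0 = -3
y_1 = S_1(0) = a_1 = -4
y_2 = S_1(3) = 2
t_q=3/2 is in segment 0 (τ=3/2); S_0(τ)=-261/64

y_0=-3 y_1=-4 y_2=2
S(3/2) = -261/64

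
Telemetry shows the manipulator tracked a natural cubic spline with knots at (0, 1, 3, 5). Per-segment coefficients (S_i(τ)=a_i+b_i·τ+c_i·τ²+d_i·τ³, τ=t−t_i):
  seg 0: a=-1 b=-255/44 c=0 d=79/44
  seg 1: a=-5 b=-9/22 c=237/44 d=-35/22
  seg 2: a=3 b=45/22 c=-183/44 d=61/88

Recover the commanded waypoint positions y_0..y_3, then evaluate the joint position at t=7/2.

y_0=-1 y_1=-5 y_2=3 y_3=-4
S(7/2) = 2161/704

y_0 = S_0(0) = a_0 = -1
y_1 = S_1(0) = a_1 = -5
y_2 = S_2(0) = a_2 = 3
y_3 = S_2(2) = -4
t_q=7/2 is in segment 2 (τ=1/2); S_2(τ)=2161/704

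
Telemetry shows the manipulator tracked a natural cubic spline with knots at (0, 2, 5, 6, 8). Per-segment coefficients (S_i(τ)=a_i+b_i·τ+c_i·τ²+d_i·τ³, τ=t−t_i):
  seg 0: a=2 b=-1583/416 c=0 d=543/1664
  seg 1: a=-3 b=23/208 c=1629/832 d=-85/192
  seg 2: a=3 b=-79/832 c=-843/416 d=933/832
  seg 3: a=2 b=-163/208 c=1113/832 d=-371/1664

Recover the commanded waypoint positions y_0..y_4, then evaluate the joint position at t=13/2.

y_0 = S_0(0) = a_0 = 2
y_1 = S_1(0) = a_1 = -3
y_2 = S_2(0) = a_2 = 3
y_3 = S_3(0) = a_3 = 2
y_4 = S_3(2) = 4
t_q=13/2 is in segment 3 (τ=1/2); S_3(τ)=25489/13312

y_0=2 y_1=-3 y_2=3 y_3=2 y_4=4
S(13/2) = 25489/13312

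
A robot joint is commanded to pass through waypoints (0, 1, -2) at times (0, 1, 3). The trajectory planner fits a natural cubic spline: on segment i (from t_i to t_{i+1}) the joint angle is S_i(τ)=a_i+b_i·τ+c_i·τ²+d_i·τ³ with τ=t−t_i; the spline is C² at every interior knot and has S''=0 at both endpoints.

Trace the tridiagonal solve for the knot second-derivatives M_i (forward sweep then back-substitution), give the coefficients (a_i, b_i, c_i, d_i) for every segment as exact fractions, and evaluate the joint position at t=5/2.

Δ: Δ0=1, Δ1=-3/2
row 1: diag=6, rhs=-15; c'=1/3, d'=-5/2
back: M1=-5/2
M: M0=0, M1=-5/2, M2=0
seg 0: a=0, c=M0/2=0, d=(M1−M0)/(6·1)=-5/12, b=Δ0−h0·(2M0+M1)/6=17/12
seg 1: a=1, c=M1/2=-5/4, d=(M2−M1)/(6·2)=5/24, b=Δ1−h1·(2M1+M2)/6=1/6
t_q=5/2 → seg 1, τ=3/2; S=1+1/6·τ+-5/4·τ²+5/24·τ³=-55/64

  seg 0: a=0 b=17/12 c=0 d=-5/12
  seg 1: a=1 b=1/6 c=-5/4 d=5/24
S(5/2) = -55/64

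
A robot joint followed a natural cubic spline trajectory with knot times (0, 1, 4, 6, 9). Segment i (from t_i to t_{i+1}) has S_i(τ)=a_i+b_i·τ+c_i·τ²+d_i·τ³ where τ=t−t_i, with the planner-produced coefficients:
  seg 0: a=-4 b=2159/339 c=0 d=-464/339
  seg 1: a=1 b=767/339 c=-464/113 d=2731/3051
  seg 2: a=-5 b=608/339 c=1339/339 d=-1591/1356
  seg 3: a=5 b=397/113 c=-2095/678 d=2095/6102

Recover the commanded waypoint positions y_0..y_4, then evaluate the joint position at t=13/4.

y_0 = S_0(0) = a_0 = -4
y_1 = S_1(0) = a_1 = 1
y_2 = S_2(0) = a_2 = -5
y_3 = S_3(0) = a_3 = 5
y_4 = S_3(3) = -3
t_q=13/4 is in segment 1 (τ=9/4); S_1(τ)=-32551/7232

y_0=-4 y_1=1 y_2=-5 y_3=5 y_4=-3
S(13/4) = -32551/7232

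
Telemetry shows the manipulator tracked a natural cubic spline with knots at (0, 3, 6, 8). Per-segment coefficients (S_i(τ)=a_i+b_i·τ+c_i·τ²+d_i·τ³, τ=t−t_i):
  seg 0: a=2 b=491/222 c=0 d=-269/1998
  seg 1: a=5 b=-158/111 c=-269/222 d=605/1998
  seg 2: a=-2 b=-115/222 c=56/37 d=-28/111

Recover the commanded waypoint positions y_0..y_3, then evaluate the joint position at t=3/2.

y_0=2 y_1=5 y_2=-2 y_3=1
S(3/2) = 2879/592

y_0 = S_0(0) = a_0 = 2
y_1 = S_1(0) = a_1 = 5
y_2 = S_2(0) = a_2 = -2
y_3 = S_2(2) = 1
t_q=3/2 is in segment 0 (τ=3/2); S_0(τ)=2879/592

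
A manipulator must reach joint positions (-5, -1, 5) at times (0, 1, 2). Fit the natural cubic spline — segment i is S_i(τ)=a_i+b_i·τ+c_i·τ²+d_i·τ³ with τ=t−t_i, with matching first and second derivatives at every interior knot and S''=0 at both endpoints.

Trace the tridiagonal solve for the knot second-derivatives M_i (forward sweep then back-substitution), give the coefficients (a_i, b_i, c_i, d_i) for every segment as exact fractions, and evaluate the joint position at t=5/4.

  seg 0: a=-5 b=7/2 c=0 d=1/2
  seg 1: a=-1 b=5 c=3/2 d=-1/2
S(5/4) = 43/128

Δ: Δ0=4, Δ1=6
row 1: diag=4, rhs=12; c'=1/4, d'=3
back: M1=3
M: M0=0, M1=3, M2=0
seg 0: a=-5, c=M0/2=0, d=(M1−M0)/(6·1)=1/2, b=Δ0−h0·(2M0+M1)/6=7/2
seg 1: a=-1, c=M1/2=3/2, d=(M2−M1)/(6·1)=-1/2, b=Δ1−h1·(2M1+M2)/6=5
t_q=5/4 → seg 1, τ=1/4; S=-1+5·τ+3/2·τ²+-1/2·τ³=43/128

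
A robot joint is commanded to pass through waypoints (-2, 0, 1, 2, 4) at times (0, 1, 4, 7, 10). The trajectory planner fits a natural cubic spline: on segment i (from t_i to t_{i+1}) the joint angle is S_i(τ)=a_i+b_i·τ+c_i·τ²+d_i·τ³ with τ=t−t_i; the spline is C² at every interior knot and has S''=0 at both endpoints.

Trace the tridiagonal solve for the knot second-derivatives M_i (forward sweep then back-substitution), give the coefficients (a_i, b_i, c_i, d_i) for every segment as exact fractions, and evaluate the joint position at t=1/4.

  seg 0: a=-2 b=361/162 c=0 d=-37/162
  seg 1: a=0 b=125/81 c=-37/54 d=137/1458
  seg 2: a=1 b=-5/162 c=13/81 d=-19/1458
  seg 3: a=2 b=47/81 c=7/162 d=-7/1458
S(1/4) = -4999/3456

Δ: Δ0=2, Δ1=1/3, Δ2=1/3, Δ3=2/3
row 1: diag=8, rhs=-10; c'=3/8, d'=-5/4
row 2: denom=12−3·3/8=87/8; d'=(0−3·-5/4)/(87/8)=10/29
row 3: denom=12−3·8/29=324/29; d'=(2−3·10/29)/(324/29)=7/81
back: M3=7/81
back: M2=10/29−8/29·7/81=26/81
back: M1=-5/4−3/8·26/81=-37/27
M: M0=0, M1=-37/27, M2=26/81, M3=7/81, M4=0
seg 0: a=-2, c=M0/2=0, d=(M1−M0)/(6·1)=-37/162, b=Δ0−h0·(2M0+M1)/6=361/162
seg 1: a=0, c=M1/2=-37/54, d=(M2−M1)/(6·3)=137/1458, b=Δ1−h1·(2M1+M2)/6=125/81
seg 2: a=1, c=M2/2=13/81, d=(M3−M2)/(6·3)=-19/1458, b=Δ2−h2·(2M2+M3)/6=-5/162
seg 3: a=2, c=M3/2=7/162, d=(M4−M3)/(6·3)=-7/1458, b=Δ3−h3·(2M3+M4)/6=47/81
t_q=1/4 → seg 0, τ=1/4; S=-2+361/162·τ+0·τ²+-37/162·τ³=-4999/3456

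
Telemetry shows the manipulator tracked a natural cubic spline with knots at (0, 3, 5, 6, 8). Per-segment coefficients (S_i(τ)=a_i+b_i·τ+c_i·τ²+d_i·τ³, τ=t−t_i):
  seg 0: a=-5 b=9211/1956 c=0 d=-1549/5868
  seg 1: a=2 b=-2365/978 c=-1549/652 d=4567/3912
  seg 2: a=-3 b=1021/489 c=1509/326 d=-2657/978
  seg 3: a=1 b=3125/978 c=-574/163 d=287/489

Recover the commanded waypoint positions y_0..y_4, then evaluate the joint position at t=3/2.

y_0=-5 y_1=2 y_2=-3 y_3=1 y_4=-2
S(3/2) = 6117/5216

y_0 = S_0(0) = a_0 = -5
y_1 = S_1(0) = a_1 = 2
y_2 = S_2(0) = a_2 = -3
y_3 = S_3(0) = a_3 = 1
y_4 = S_3(2) = -2
t_q=3/2 is in segment 0 (τ=3/2); S_0(τ)=6117/5216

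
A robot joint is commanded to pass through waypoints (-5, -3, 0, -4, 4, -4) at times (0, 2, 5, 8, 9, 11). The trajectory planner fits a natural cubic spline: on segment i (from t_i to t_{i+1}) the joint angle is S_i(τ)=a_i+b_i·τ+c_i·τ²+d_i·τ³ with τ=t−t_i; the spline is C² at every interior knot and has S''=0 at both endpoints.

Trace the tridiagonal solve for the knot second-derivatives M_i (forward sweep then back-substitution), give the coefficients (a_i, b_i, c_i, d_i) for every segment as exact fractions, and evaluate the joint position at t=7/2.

  seg 0: a=-5 b=2795/4677 c=0 d=941/9354
  seg 1: a=-3 b=8441/4677 c=941/1559 d=-12233/42093
  seg 2: a=0 b=-11320/4677 c=-9410/4677 d=33314/42093
  seg 3: a=-4 b=32162/4677 c=7968/1559 d=-18650/4677
  seg 4: a=4 b=24020/4677 c=-10682/1559 d=5341/4677
S(7/2) = 1053/12472

Δ: Δ0=1, Δ1=1, Δ2=-4/3, Δ3=8, Δ4=-4
row 1: diag=10, rhs=0; c'=3/10, d'=0
row 2: denom=12−3·3/10=111/10; d'=(-14−3·0)/(111/10)=-140/111
row 3: denom=8−3·10/37=266/37; d'=(56−3·-140/111)/(266/37)=158/19
row 4: denom=6−1·37/266=1559/266; d'=(-72−1·158/19)/(1559/266)=-21364/1559
back: M4=-21364/1559
back: M3=158/19−37/266·-21364/1559=15936/1559
back: M2=-140/111−10/37·15936/1559=-18820/4677
back: M1=0−3/10·-18820/4677=1882/1559
M: M0=0, M1=1882/1559, M2=-18820/4677, M3=15936/1559, M4=-21364/1559, M5=0
seg 0: a=-5, c=M0/2=0, d=(M1−M0)/(6·2)=941/9354, b=Δ0−h0·(2M0+M1)/6=2795/4677
seg 1: a=-3, c=M1/2=941/1559, d=(M2−M1)/(6·3)=-12233/42093, b=Δ1−h1·(2M1+M2)/6=8441/4677
seg 2: a=0, c=M2/2=-9410/4677, d=(M3−M2)/(6·3)=33314/42093, b=Δ2−h2·(2M2+M3)/6=-11320/4677
seg 3: a=-4, c=M3/2=7968/1559, d=(M4−M3)/(6·1)=-18650/4677, b=Δ3−h3·(2M3+M4)/6=32162/4677
seg 4: a=4, c=M4/2=-10682/1559, d=(M5−M4)/(6·2)=5341/4677, b=Δ4−h4·(2M4+M5)/6=24020/4677
t_q=7/2 → seg 1, τ=3/2; S=-3+8441/4677·τ+941/1559·τ²+-12233/42093·τ³=1053/12472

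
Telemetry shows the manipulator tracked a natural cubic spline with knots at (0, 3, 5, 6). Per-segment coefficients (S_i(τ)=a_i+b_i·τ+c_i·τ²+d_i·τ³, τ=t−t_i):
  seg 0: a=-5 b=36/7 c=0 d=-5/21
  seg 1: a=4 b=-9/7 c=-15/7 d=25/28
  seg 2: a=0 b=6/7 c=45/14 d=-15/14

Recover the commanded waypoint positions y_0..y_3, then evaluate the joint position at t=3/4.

y_0 = S_0(0) = a_0 = -5
y_1 = S_1(0) = a_1 = 4
y_2 = S_2(0) = a_2 = 0
y_3 = S_2(1) = 3
t_q=3/4 is in segment 0 (τ=3/4); S_0(τ)=-557/448

y_0=-5 y_1=4 y_2=0 y_3=3
S(3/4) = -557/448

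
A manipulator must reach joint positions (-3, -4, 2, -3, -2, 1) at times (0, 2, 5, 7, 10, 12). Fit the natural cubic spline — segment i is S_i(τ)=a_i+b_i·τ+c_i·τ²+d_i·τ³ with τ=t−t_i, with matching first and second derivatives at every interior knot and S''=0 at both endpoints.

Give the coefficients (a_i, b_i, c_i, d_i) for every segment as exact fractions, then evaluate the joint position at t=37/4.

Δ: Δ0=-1/2, Δ1=2, Δ2=-5/2, Δ3=1/3, Δ4=3/2
row 1: diag=10, rhs=15; c'=3/10, d'=3/2
row 2: denom=10−3·3/10=91/10; d'=(-27−3·3/2)/(91/10)=-45/13
row 3: denom=10−2·20/91=870/91; d'=(17−2·-45/13)/(870/91)=2177/870
row 4: denom=10−3·91/290=2627/290; d'=(7−3·2177/870)/(2627/290)=-147/2627
back: M4=-147/2627
back: M3=2177/870−91/290·-147/2627=19859/7881
back: M2=-45/13−20/91·19859/7881=-31645/7881
back: M1=3/2−3/10·-31645/7881=7105/2627
M: M0=0, M1=7105/2627, M2=-31645/7881, M3=19859/7881, M4=-147/2627, M5=0
seg 0: a=-3, c=M0/2=0, d=(M1−M0)/(6·2)=7105/31524, b=Δ0−h0·(2M0+M1)/6=-22091/15762
seg 1: a=-4, c=M1/2=7105/5254, d=(M2−M1)/(6·3)=-26480/70929, b=Δ1−h1·(2M1+M2)/6=20539/15762
seg 2: a=2, c=M2/2=-31645/15762, d=(M3−M2)/(6·2)=116/213, b=Δ2−h2·(2M2+M3)/6=-10451/15762
seg 3: a=-3, c=M3/2=19859/15762, d=(M4−M3)/(6·3)=-10150/70929, b=Δ3−h3·(2M3+M4)/6=-11341/5254
seg 4: a=-2, c=M4/2=-147/5254, d=(M5−M4)/(6·2)=49/10508, b=Δ4−h4·(2M4+M5)/6=8077/5254
t_q=37/4 → seg 3, τ=9/4; S=-3+-11341/5254·τ+19859/15762·τ²+-10150/70929·τ³=-65325/21016

  seg 0: a=-3 b=-22091/15762 c=0 d=7105/31524
  seg 1: a=-4 b=20539/15762 c=7105/5254 d=-26480/70929
  seg 2: a=2 b=-10451/15762 c=-31645/15762 d=116/213
  seg 3: a=-3 b=-11341/5254 c=19859/15762 d=-10150/70929
  seg 4: a=-2 b=8077/5254 c=-147/5254 d=49/10508
S(37/4) = -65325/21016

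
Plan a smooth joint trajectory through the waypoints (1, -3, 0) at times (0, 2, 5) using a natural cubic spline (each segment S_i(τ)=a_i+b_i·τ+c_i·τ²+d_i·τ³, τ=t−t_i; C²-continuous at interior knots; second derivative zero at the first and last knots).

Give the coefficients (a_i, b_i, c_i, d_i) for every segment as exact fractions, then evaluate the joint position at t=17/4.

Δ: Δ0=-2, Δ1=1
row 1: diag=10, rhs=18; c'=3/10, d'=9/5
back: M1=9/5
M: M0=0, M1=9/5, M2=0
seg 0: a=1, c=M0/2=0, d=(M1−M0)/(6·2)=3/20, b=Δ0−h0·(2M0+M1)/6=-13/5
seg 1: a=-3, c=M1/2=9/10, d=(M2−M1)/(6·3)=-1/10, b=Δ1−h1·(2M1+M2)/6=-4/5
t_q=17/4 → seg 1, τ=9/4; S=-3+-4/5·τ+9/10·τ²+-1/10·τ³=-177/128

  seg 0: a=1 b=-13/5 c=0 d=3/20
  seg 1: a=-3 b=-4/5 c=9/10 d=-1/10
S(17/4) = -177/128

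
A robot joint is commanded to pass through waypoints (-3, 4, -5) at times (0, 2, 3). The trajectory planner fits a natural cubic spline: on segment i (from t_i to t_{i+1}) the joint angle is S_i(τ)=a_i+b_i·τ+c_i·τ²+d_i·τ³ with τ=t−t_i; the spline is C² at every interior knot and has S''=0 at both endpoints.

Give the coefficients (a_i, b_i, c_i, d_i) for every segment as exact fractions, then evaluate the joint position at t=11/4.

Δ: Δ0=7/2, Δ1=-9
row 1: diag=6, rhs=-75; c'=1/6, d'=-25/2
back: M1=-25/2
M: M0=0, M1=-25/2, M2=0
seg 0: a=-3, c=M0/2=0, d=(M1−M0)/(6·2)=-25/24, b=Δ0−h0·(2M0+M1)/6=23/3
seg 1: a=4, c=M1/2=-25/4, d=(M2−M1)/(6·1)=25/12, b=Δ1−h1·(2M1+M2)/6=-29/6
t_q=11/4 → seg 1, τ=3/4; S=4+-29/6·τ+-25/4·τ²+25/12·τ³=-579/256

  seg 0: a=-3 b=23/3 c=0 d=-25/24
  seg 1: a=4 b=-29/6 c=-25/4 d=25/12
S(11/4) = -579/256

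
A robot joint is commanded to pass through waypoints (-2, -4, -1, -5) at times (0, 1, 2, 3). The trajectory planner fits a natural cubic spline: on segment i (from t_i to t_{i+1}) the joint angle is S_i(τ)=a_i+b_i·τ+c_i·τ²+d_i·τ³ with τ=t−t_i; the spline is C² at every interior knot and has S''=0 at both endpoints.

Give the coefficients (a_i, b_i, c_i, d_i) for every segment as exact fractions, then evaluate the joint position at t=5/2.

  seg 0: a=-2 b=-19/5 c=0 d=9/5
  seg 1: a=-4 b=8/5 c=27/5 d=-4
  seg 2: a=-1 b=2/5 c=-33/5 d=11/5
S(5/2) = -87/40

Δ: Δ0=-2, Δ1=3, Δ2=-4
row 1: diag=4, rhs=30; c'=1/4, d'=15/2
row 2: denom=4−1·1/4=15/4; d'=(-42−1·15/2)/(15/4)=-66/5
back: M2=-66/5
back: M1=15/2−1/4·-66/5=54/5
M: M0=0, M1=54/5, M2=-66/5, M3=0
seg 0: a=-2, c=M0/2=0, d=(M1−M0)/(6·1)=9/5, b=Δ0−h0·(2M0+M1)/6=-19/5
seg 1: a=-4, c=M1/2=27/5, d=(M2−M1)/(6·1)=-4, b=Δ1−h1·(2M1+M2)/6=8/5
seg 2: a=-1, c=M2/2=-33/5, d=(M3−M2)/(6·1)=11/5, b=Δ2−h2·(2M2+M3)/6=2/5
t_q=5/2 → seg 2, τ=1/2; S=-1+2/5·τ+-33/5·τ²+11/5·τ³=-87/40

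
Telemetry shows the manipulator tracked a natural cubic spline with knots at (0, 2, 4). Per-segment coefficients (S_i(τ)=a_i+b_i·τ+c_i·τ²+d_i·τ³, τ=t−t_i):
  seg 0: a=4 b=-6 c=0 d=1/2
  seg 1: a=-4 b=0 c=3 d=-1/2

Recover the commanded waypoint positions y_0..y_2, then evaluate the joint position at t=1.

y_0 = S_0(0) = a_0 = 4
y_1 = S_1(0) = a_1 = -4
y_2 = S_1(2) = 4
t_q=1 is in segment 0 (τ=1); S_0(τ)=-3/2

y_0=4 y_1=-4 y_2=4
S(1) = -3/2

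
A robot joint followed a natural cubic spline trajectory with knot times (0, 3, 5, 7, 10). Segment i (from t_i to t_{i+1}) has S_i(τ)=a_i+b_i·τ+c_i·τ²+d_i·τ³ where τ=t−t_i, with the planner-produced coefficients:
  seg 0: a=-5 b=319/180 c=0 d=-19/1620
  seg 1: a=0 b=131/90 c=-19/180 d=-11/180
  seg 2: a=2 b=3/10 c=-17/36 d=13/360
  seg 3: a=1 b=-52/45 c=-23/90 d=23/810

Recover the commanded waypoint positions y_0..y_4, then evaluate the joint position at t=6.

y_0=-5 y_1=0 y_2=2 y_3=1 y_4=-4
S(6) = 671/360

y_0 = S_0(0) = a_0 = -5
y_1 = S_1(0) = a_1 = 0
y_2 = S_2(0) = a_2 = 2
y_3 = S_3(0) = a_3 = 1
y_4 = S_3(3) = -4
t_q=6 is in segment 2 (τ=1); S_2(τ)=671/360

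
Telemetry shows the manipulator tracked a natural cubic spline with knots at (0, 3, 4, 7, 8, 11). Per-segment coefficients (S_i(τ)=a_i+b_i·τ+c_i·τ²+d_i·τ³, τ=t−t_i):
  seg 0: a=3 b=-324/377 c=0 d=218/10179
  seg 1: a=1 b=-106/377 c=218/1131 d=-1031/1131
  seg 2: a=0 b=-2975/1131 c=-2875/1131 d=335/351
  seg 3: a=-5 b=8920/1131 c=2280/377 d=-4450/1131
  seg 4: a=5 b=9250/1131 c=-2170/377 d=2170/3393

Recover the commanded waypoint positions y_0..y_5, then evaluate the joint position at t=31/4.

y_0 = S_0(0) = a_0 = 3
y_1 = S_1(0) = a_1 = 1
y_2 = S_2(0) = a_2 = 0
y_3 = S_3(0) = a_3 = -5
y_4 = S_4(0) = a_4 = 5
y_5 = S_4(3) = -5
t_q=31/4 is in segment 3 (τ=3/4); S_3(τ)=32055/12064

y_0=3 y_1=1 y_2=0 y_3=-5 y_4=5 y_5=-5
S(31/4) = 32055/12064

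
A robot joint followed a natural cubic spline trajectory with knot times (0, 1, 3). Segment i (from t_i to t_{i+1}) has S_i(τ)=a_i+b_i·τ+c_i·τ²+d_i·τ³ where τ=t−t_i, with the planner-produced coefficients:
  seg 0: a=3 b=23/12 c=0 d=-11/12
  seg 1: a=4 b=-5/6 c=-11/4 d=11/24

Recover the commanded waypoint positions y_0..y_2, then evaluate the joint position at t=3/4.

y_0 = S_0(0) = a_0 = 3
y_1 = S_1(0) = a_1 = 4
y_2 = S_1(2) = -5
t_q=3/4 is in segment 0 (τ=3/4); S_0(τ)=1037/256

y_0=3 y_1=4 y_2=-5
S(3/4) = 1037/256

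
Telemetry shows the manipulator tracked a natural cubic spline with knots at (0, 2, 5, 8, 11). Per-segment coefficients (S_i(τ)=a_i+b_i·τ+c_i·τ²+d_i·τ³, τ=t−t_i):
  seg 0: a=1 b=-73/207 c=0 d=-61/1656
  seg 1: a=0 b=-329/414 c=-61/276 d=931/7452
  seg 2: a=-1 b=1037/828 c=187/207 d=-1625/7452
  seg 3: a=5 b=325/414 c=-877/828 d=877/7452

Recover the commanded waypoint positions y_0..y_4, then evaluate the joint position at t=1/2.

y_0=1 y_1=0 y_2=-1 y_3=5 y_4=1
S(1/2) = 3617/4416

y_0 = S_0(0) = a_0 = 1
y_1 = S_1(0) = a_1 = 0
y_2 = S_2(0) = a_2 = -1
y_3 = S_3(0) = a_3 = 5
y_4 = S_3(3) = 1
t_q=1/2 is in segment 0 (τ=1/2); S_0(τ)=3617/4416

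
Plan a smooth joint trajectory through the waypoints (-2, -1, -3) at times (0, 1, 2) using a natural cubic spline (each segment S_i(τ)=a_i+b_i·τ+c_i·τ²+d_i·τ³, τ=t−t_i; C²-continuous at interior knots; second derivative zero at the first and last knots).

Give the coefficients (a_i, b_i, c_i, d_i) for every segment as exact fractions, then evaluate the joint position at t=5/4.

  seg 0: a=-2 b=7/4 c=0 d=-3/4
  seg 1: a=-1 b=-1/2 c=-9/4 d=3/4
S(5/4) = -321/256

Δ: Δ0=1, Δ1=-2
row 1: diag=4, rhs=-18; c'=1/4, d'=-9/2
back: M1=-9/2
M: M0=0, M1=-9/2, M2=0
seg 0: a=-2, c=M0/2=0, d=(M1−M0)/(6·1)=-3/4, b=Δ0−h0·(2M0+M1)/6=7/4
seg 1: a=-1, c=M1/2=-9/4, d=(M2−M1)/(6·1)=3/4, b=Δ1−h1·(2M1+M2)/6=-1/2
t_q=5/4 → seg 1, τ=1/4; S=-1+-1/2·τ+-9/4·τ²+3/4·τ³=-321/256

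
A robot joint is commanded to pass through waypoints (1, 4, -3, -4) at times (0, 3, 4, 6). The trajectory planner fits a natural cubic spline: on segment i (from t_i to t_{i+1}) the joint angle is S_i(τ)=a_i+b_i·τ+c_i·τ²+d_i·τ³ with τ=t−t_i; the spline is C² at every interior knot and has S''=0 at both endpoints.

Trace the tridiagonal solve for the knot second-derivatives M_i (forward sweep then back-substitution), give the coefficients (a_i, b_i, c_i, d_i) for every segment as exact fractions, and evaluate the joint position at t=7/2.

Δ: Δ0=1, Δ1=-7, Δ2=-1/2
row 1: diag=8, rhs=-48; c'=1/8, d'=-6
row 2: denom=6−1·1/8=47/8; d'=(39−1·-6)/(47/8)=360/47
back: M2=360/47
back: M1=-6−1/8·360/47=-327/47
M: M0=0, M1=-327/47, M2=360/47, M3=0
seg 0: a=1, c=M0/2=0, d=(M1−M0)/(6·3)=-109/282, b=Δ0−h0·(2M0+M1)/6=421/94
seg 1: a=4, c=M1/2=-327/94, d=(M2−M1)/(6·1)=229/94, b=Δ1−h1·(2M1+M2)/6=-280/47
seg 2: a=-3, c=M2/2=180/47, d=(M3−M2)/(6·2)=-30/47, b=Δ2−h2·(2M2+M3)/6=-527/94
t_q=7/2 → seg 1, τ=1/2; S=4+-280/47·τ+-327/94·τ²+229/94·τ³=343/752

  seg 0: a=1 b=421/94 c=0 d=-109/282
  seg 1: a=4 b=-280/47 c=-327/94 d=229/94
  seg 2: a=-3 b=-527/94 c=180/47 d=-30/47
S(7/2) = 343/752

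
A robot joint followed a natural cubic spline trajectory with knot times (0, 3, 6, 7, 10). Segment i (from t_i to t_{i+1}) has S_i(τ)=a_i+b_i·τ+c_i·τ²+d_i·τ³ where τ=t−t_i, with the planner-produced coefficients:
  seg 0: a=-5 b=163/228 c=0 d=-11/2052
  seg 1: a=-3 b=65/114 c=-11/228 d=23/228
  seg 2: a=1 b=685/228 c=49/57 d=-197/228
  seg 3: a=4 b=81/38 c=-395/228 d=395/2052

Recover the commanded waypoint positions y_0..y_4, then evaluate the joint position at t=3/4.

y_0 = S_0(0) = a_0 = -5
y_1 = S_1(0) = a_1 = -3
y_2 = S_2(0) = a_2 = 1
y_3 = S_3(0) = a_3 = 4
y_4 = S_3(3) = 0
t_q=3/4 is in segment 0 (τ=3/4); S_0(τ)=-21723/4864

y_0=-5 y_1=-3 y_2=1 y_3=4 y_4=0
S(3/4) = -21723/4864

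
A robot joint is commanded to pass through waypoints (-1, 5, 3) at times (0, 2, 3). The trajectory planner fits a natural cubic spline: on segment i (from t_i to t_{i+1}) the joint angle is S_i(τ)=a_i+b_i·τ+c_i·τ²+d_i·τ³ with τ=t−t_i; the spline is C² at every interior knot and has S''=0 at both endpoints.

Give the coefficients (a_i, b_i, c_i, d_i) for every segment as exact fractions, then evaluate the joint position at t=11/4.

  seg 0: a=-1 b=14/3 c=0 d=-5/12
  seg 1: a=5 b=-1/3 c=-5/2 d=5/6
S(11/4) = 473/128

Δ: Δ0=3, Δ1=-2
row 1: diag=6, rhs=-30; c'=1/6, d'=-5
back: M1=-5
M: M0=0, M1=-5, M2=0
seg 0: a=-1, c=M0/2=0, d=(M1−M0)/(6·2)=-5/12, b=Δ0−h0·(2M0+M1)/6=14/3
seg 1: a=5, c=M1/2=-5/2, d=(M2−M1)/(6·1)=5/6, b=Δ1−h1·(2M1+M2)/6=-1/3
t_q=11/4 → seg 1, τ=3/4; S=5+-1/3·τ+-5/2·τ²+5/6·τ³=473/128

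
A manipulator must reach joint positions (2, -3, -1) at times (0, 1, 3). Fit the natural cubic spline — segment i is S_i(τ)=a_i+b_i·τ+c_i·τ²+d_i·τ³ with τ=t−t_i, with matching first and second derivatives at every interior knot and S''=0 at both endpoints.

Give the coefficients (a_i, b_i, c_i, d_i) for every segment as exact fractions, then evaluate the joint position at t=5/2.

Δ: Δ0=-5, Δ1=1
row 1: diag=6, rhs=36; c'=1/3, d'=6
back: M1=6
M: M0=0, M1=6, M2=0
seg 0: a=2, c=M0/2=0, d=(M1−M0)/(6·1)=1, b=Δ0−h0·(2M0+M1)/6=-6
seg 1: a=-3, c=M1/2=3, d=(M2−M1)/(6·2)=-1/2, b=Δ1−h1·(2M1+M2)/6=-3
t_q=5/2 → seg 1, τ=3/2; S=-3+-3·τ+3·τ²+-1/2·τ³=-39/16

  seg 0: a=2 b=-6 c=0 d=1
  seg 1: a=-3 b=-3 c=3 d=-1/2
S(5/2) = -39/16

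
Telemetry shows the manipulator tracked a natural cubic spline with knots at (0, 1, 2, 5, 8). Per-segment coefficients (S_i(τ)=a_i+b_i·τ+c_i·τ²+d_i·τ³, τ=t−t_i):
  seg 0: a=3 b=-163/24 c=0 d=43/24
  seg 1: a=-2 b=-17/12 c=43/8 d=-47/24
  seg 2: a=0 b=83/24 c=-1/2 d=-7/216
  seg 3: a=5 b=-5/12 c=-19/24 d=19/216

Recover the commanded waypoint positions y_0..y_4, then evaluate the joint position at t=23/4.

y_0 = S_0(0) = a_0 = 3
y_1 = S_1(0) = a_1 = -2
y_2 = S_2(0) = a_2 = 0
y_3 = S_3(0) = a_3 = 5
y_4 = S_3(3) = -1
t_q=23/4 is in segment 3 (τ=3/4); S_3(τ)=2191/512

y_0=3 y_1=-2 y_2=0 y_3=5 y_4=-1
S(23/4) = 2191/512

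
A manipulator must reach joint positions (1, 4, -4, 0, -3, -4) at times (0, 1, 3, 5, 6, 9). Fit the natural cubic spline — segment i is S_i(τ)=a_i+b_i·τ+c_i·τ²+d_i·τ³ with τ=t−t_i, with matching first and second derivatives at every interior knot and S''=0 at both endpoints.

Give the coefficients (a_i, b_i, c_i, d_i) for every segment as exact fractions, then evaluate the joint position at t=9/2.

Δ: Δ0=3, Δ1=-4, Δ2=2, Δ3=-3, Δ4=-1/3
row 1: diag=6, rhs=-42; c'=1/3, d'=-7
row 2: denom=8−2·1/3=22/3; d'=(36−2·-7)/(22/3)=75/11
row 3: denom=6−2·3/11=60/11; d'=(-30−2·75/11)/(60/11)=-8
row 4: denom=8−1·11/60=469/60; d'=(16−1·-8)/(469/60)=1440/469
back: M4=1440/469
back: M3=-8−11/60·1440/469=-4016/469
back: M2=75/11−3/11·-4016/469=4293/469
back: M1=-7−1/3·4293/469=-4714/469
M: M0=0, M1=-4714/469, M2=4293/469, M3=-4016/469, M4=1440/469, M5=0
seg 0: a=1, c=M0/2=0, d=(M1−M0)/(6·1)=-2357/1407, b=Δ0−h0·(2M0+M1)/6=6578/1407
seg 1: a=4, c=M1/2=-2357/469, d=(M2−M1)/(6·2)=9007/5628, b=Δ1−h1·(2M1+M2)/6=-493/1407
seg 2: a=-4, c=M2/2=4293/938, d=(M3−M2)/(6·2)=-1187/804, b=Δ2−h2·(2M2+M3)/6=-1756/1407
seg 3: a=0, c=M3/2=-2008/469, d=(M4−M3)/(6·1)=2728/1407, b=Δ3−h3·(2M3+M4)/6=-925/1407
seg 4: a=-3, c=M4/2=720/469, d=(M5−M4)/(6·3)=-80/469, b=Δ4−h4·(2M4+M5)/6=-4789/1407
t_q=9/2 → seg 2, τ=3/2; S=-4+-1756/1407·τ+4293/938·τ²+-1187/804·τ³=-8361/15008

  seg 0: a=1 b=6578/1407 c=0 d=-2357/1407
  seg 1: a=4 b=-493/1407 c=-2357/469 d=9007/5628
  seg 2: a=-4 b=-1756/1407 c=4293/938 d=-1187/804
  seg 3: a=0 b=-925/1407 c=-2008/469 d=2728/1407
  seg 4: a=-3 b=-4789/1407 c=720/469 d=-80/469
S(9/2) = -8361/15008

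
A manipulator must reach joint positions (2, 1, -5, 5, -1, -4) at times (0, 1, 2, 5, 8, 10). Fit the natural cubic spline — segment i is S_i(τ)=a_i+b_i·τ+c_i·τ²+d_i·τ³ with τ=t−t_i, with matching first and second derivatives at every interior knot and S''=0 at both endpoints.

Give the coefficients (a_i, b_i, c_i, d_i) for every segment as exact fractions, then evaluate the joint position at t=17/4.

  seg 0: a=2 b=4219/6162 c=0 d=-10381/6162
  seg 1: a=1 b=-13462/3081 c=-10381/2054 d=21095/6162
  seg 2: a=-5 b=-25925/6162 c=5357/1027 d=-49961/55458
  seg 3: a=5 b=8522/3081 c=-17819/6162 d=1853/4266
  seg 4: a=-1 b=-17603/6162 c=1045/1027 d=-1045/6162
S(17/4) = 220709/131456

Δ: Δ0=-1, Δ1=-6, Δ2=10/3, Δ3=-2, Δ4=-3/2
row 1: diag=4, rhs=-30; c'=1/4, d'=-15/2
row 2: denom=8−1·1/4=31/4; d'=(56−1·-15/2)/(31/4)=254/31
row 3: denom=12−3·12/31=336/31; d'=(-32−3·254/31)/(336/31)=-877/168
row 4: denom=10−3·31/112=1027/112; d'=(3−3·-877/168)/(1027/112)=2090/1027
back: M4=2090/1027
back: M3=-877/168−31/112·2090/1027=-17819/3081
back: M2=254/31−12/31·-17819/3081=10714/1027
back: M1=-15/2−1/4·10714/1027=-10381/1027
M: M0=0, M1=-10381/1027, M2=10714/1027, M3=-17819/3081, M4=2090/1027, M5=0
seg 0: a=2, c=M0/2=0, d=(M1−M0)/(6·1)=-10381/6162, b=Δ0−h0·(2M0+M1)/6=4219/6162
seg 1: a=1, c=M1/2=-10381/2054, d=(M2−M1)/(6·1)=21095/6162, b=Δ1−h1·(2M1+M2)/6=-13462/3081
seg 2: a=-5, c=M2/2=5357/1027, d=(M3−M2)/(6·3)=-49961/55458, b=Δ2−h2·(2M2+M3)/6=-25925/6162
seg 3: a=5, c=M3/2=-17819/6162, d=(M4−M3)/(6·3)=1853/4266, b=Δ3−h3·(2M3+M4)/6=8522/3081
seg 4: a=-1, c=M4/2=1045/1027, d=(M5−M4)/(6·2)=-1045/6162, b=Δ4−h4·(2M4+M5)/6=-17603/6162
t_q=17/4 → seg 2, τ=9/4; S=-5+-25925/6162·τ+5357/1027·τ²+-49961/55458·τ³=220709/131456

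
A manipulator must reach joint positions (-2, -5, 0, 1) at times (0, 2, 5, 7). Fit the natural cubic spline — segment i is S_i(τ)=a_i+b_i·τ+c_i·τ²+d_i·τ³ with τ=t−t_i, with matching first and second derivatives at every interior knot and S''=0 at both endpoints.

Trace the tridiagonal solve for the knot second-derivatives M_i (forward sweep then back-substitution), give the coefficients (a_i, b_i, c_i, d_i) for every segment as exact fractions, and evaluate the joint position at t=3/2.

Δ: Δ0=-3/2, Δ1=5/3, Δ2=1/2
row 1: diag=10, rhs=19; c'=3/10, d'=19/10
row 2: denom=10−3·3/10=91/10; d'=(-7−3·19/10)/(91/10)=-127/91
back: M2=-127/91
back: M1=19/10−3/10·-127/91=211/91
M: M0=0, M1=211/91, M2=-127/91, M3=0
seg 0: a=-2, c=M0/2=0, d=(M1−M0)/(6·2)=211/1092, b=Δ0−h0·(2M0+M1)/6=-1241/546
seg 1: a=-5, c=M1/2=211/182, d=(M2−M1)/(6·3)=-13/63, b=Δ1−h1·(2M1+M2)/6=25/546
seg 2: a=0, c=M2/2=-127/182, d=(M3−M2)/(6·2)=127/1092, b=Δ2−h2·(2M2+M3)/6=781/546
t_q=3/2 → seg 0, τ=3/2; S=-2+-1241/546·τ+0·τ²+211/1092·τ³=-1979/416

  seg 0: a=-2 b=-1241/546 c=0 d=211/1092
  seg 1: a=-5 b=25/546 c=211/182 d=-13/63
  seg 2: a=0 b=781/546 c=-127/182 d=127/1092
S(3/2) = -1979/416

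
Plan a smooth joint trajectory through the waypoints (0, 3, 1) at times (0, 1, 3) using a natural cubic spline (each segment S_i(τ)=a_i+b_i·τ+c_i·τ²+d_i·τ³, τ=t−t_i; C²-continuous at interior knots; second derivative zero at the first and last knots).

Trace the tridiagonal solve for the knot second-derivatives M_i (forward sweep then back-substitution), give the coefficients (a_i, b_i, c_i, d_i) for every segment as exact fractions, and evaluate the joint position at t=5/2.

  seg 0: a=0 b=11/3 c=0 d=-2/3
  seg 1: a=3 b=5/3 c=-2 d=1/3
S(5/2) = 17/8

Δ: Δ0=3, Δ1=-1
row 1: diag=6, rhs=-24; c'=1/3, d'=-4
back: M1=-4
M: M0=0, M1=-4, M2=0
seg 0: a=0, c=M0/2=0, d=(M1−M0)/(6·1)=-2/3, b=Δ0−h0·(2M0+M1)/6=11/3
seg 1: a=3, c=M1/2=-2, d=(M2−M1)/(6·2)=1/3, b=Δ1−h1·(2M1+M2)/6=5/3
t_q=5/2 → seg 1, τ=3/2; S=3+5/3·τ+-2·τ²+1/3·τ³=17/8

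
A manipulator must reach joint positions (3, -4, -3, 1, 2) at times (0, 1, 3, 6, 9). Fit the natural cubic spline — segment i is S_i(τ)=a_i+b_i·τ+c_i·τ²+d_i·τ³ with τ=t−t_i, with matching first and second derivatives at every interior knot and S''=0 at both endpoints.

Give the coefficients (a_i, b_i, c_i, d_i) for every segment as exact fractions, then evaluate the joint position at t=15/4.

  seg 0: a=3 b=-10265/1236 c=0 d=1613/1236
  seg 1: a=-4 b=-2713/618 c=1613/412 d=-1817/2472
  seg 2: a=-3 b=757/309 c=-51/103 d=38/927
  seg 3: a=1 b=181/309 c=-13/103 d=13/927
S(15/4) = -4693/3296

Δ: Δ0=-7, Δ1=1/2, Δ2=4/3, Δ3=1/3
row 1: diag=6, rhs=45; c'=1/3, d'=15/2
row 2: denom=10−2·1/3=28/3; d'=(5−2·15/2)/(28/3)=-15/14
row 3: denom=12−3·9/28=309/28; d'=(-6−3·-15/14)/(309/28)=-26/103
back: M3=-26/103
back: M2=-15/14−9/28·-26/103=-102/103
back: M1=15/2−1/3·-102/103=1613/206
M: M0=0, M1=1613/206, M2=-102/103, M3=-26/103, M4=0
seg 0: a=3, c=M0/2=0, d=(M1−M0)/(6·1)=1613/1236, b=Δ0−h0·(2M0+M1)/6=-10265/1236
seg 1: a=-4, c=M1/2=1613/412, d=(M2−M1)/(6·2)=-1817/2472, b=Δ1−h1·(2M1+M2)/6=-2713/618
seg 2: a=-3, c=M2/2=-51/103, d=(M3−M2)/(6·3)=38/927, b=Δ2−h2·(2M2+M3)/6=757/309
seg 3: a=1, c=M3/2=-13/103, d=(M4−M3)/(6·3)=13/927, b=Δ3−h3·(2M3+M4)/6=181/309
t_q=15/4 → seg 2, τ=3/4; S=-3+757/309·τ+-51/103·τ²+38/927·τ³=-4693/3296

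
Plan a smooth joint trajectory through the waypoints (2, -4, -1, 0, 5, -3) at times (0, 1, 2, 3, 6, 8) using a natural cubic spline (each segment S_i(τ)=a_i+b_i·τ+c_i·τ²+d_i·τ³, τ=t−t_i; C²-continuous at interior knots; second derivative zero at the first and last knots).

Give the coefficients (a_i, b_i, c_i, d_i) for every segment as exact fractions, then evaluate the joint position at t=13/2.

  seg 0: a=2 b=-5269/615 c=0 d=1579/615
  seg 1: a=-4 b=-532/615 c=1579/205 d=-472/123
  seg 2: a=-1 b=1862/615 c=-781/205 d=1096/615
  seg 3: a=0 b=464/615 c=63/41 d=-758/1845
  seg 4: a=5 b=-688/615 c=-443/205 d=443/1230
S(13/2) = 12941/3280

Δ: Δ0=-6, Δ1=3, Δ2=1, Δ3=5/3, Δ4=-4
row 1: diag=4, rhs=54; c'=1/4, d'=27/2
row 2: denom=4−1·1/4=15/4; d'=(-12−1·27/2)/(15/4)=-34/5
row 3: denom=8−1·4/15=116/15; d'=(4−1·-34/5)/(116/15)=81/58
row 4: denom=10−3·45/116=1025/116; d'=(-34−3·81/58)/(1025/116)=-886/205
back: M4=-886/205
back: M3=81/58−45/116·-886/205=126/41
back: M2=-34/5−4/15·126/41=-1562/205
back: M1=27/2−1/4·-1562/205=3158/205
M: M0=0, M1=3158/205, M2=-1562/205, M3=126/41, M4=-886/205, M5=0
seg 0: a=2, c=M0/2=0, d=(M1−M0)/(6·1)=1579/615, b=Δ0−h0·(2M0+M1)/6=-5269/615
seg 1: a=-4, c=M1/2=1579/205, d=(M2−M1)/(6·1)=-472/123, b=Δ1−h1·(2M1+M2)/6=-532/615
seg 2: a=-1, c=M2/2=-781/205, d=(M3−M2)/(6·1)=1096/615, b=Δ2−h2·(2M2+M3)/6=1862/615
seg 3: a=0, c=M3/2=63/41, d=(M4−M3)/(6·3)=-758/1845, b=Δ3−h3·(2M3+M4)/6=464/615
seg 4: a=5, c=M4/2=-443/205, d=(M5−M4)/(6·2)=443/1230, b=Δ4−h4·(2M4+M5)/6=-688/615
t_q=13/2 → seg 4, τ=1/2; S=5+-688/615·τ+-443/205·τ²+443/1230·τ³=12941/3280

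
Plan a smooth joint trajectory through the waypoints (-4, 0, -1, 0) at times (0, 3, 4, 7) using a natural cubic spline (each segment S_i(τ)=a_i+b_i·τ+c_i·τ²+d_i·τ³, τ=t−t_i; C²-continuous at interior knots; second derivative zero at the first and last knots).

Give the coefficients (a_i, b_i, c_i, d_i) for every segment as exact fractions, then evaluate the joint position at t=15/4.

  seg 0: a=-4 b=16/7 c=0 d=-20/189
  seg 1: a=0 b=-4/7 c=-20/21 d=11/21
  seg 2: a=-1 b=-19/21 c=13/21 d=-13/189
S(15/4) = -333/448

Δ: Δ0=4/3, Δ1=-1, Δ2=1/3
row 1: diag=8, rhs=-14; c'=1/8, d'=-7/4
row 2: denom=8−1·1/8=63/8; d'=(8−1·-7/4)/(63/8)=26/21
back: M2=26/21
back: M1=-7/4−1/8·26/21=-40/21
M: M0=0, M1=-40/21, M2=26/21, M3=0
seg 0: a=-4, c=M0/2=0, d=(M1−M0)/(6·3)=-20/189, b=Δ0−h0·(2M0+M1)/6=16/7
seg 1: a=0, c=M1/2=-20/21, d=(M2−M1)/(6·1)=11/21, b=Δ1−h1·(2M1+M2)/6=-4/7
seg 2: a=-1, c=M2/2=13/21, d=(M3−M2)/(6·3)=-13/189, b=Δ2−h2·(2M2+M3)/6=-19/21
t_q=15/4 → seg 1, τ=3/4; S=0+-4/7·τ+-20/21·τ²+11/21·τ³=-333/448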